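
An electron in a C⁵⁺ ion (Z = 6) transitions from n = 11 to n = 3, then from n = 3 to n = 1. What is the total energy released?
485.76 eV

The energy levels of C⁵⁺ are E_n = -13.6057 × 6² / n² eV.

First transition (11 → 3):
ΔE₁ = |E_3 - E_11|
ΔE₁ = |-54.42280000 - (-4.04797686)| = 50.37482 eV

Second transition (3 → 1):
ΔE₂ = |E_1 - E_3|
ΔE₂ = |-489.80520000 - (-54.42280000)| = 435.38240 eV

Total energy released:
E_total = ΔE₁ + ΔE₂ = 50.37482 + 435.38240 = 485.76 eV

Note: This equals the direct transition 11 → 1: 485.76 eV ✓
Energy is conserved regardless of the path taken.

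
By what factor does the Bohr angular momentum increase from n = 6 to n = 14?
2.3333

In the Bohr model, L_n = nℏ, so the ratio is purely the ratio of quantum numbers:

L_14/L_6 = 14ℏ / 6ℏ = 14/6 = 2.3333

The angular momentum scales linearly with n.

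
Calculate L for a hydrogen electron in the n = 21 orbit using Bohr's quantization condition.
2.2146e-33 J·s (or 21ℏ)

In the Bohr model, angular momentum is quantized:
L = nℏ

where ℏ = h/(2π) = 1.054572e-34 J·s

For n = 21:
L = 21 × 1.054572e-34 J·s
L = 2.2146e-33 J·s

This can also be written as L = 21ℏ.
The angular momentum is an integer multiple of the reduced Planck constant.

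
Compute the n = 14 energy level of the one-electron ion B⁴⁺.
-1.74 eV

For hydrogen-like ions, the energy levels scale with Z²:
E_n = -13.6057 Z² / n² eV

For B⁴⁺ (Z = 5) at n = 14:
E_14 = -13.6057 × 5² / 14²
E_14 = -13.6057 × 25 / 196
E_14 = -340.1425 / 196
E_14 = -1.74 eV

The energy is 25 times more negative than hydrogen at the same n due to the stronger nuclear charge.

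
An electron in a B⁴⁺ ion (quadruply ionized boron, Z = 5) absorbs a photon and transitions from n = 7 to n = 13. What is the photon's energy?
4.93 eV

The energy levels of a hydrogen-like atom are E_n = -13.6057 Z² eV / n².

Energy at n = 7: E_7 = -13.6057 × 5² / 7² = -6.94168 eV
Energy at n = 13: E_13 = -13.6057 × 5² / 13² = -2.01268 eV

The excitation energy is the difference:
ΔE = E_13 - E_7
ΔE = -2.01268 - (-6.94168)
ΔE = 4.93 eV

Since this is positive, energy must be absorbed (photon absorption).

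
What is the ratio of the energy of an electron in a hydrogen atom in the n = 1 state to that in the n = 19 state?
361.00

Using E_n = -13.6057 Z² / n² eV with Z = 1:

E_1 = -13.6057 / 1² = -13.6057 / 1 = -13.60570000 eV
E_19 = -13.6057 / 19² = -13.6057 / 361 = -0.03768892 eV

The ratio is:
E_1/E_19 = (-13.60570000) / (-0.03768892)
E_1/E_19 = (-13.6057/1) / (-13.6057/361)
E_1/E_19 = 361/1
E_1/E_19 = 361.00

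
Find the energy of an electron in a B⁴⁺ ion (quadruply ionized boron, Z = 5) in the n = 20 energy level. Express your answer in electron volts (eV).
-0.850356 eV

The energy levels of a hydrogen-like atom are given by:
E_n = -13.6057 Z² / n² eV  (with Z = 5 for B⁴⁺)

For n = 20:
E_20 = -13.6057 × 5² / 20²
E_20 = -13.6057 × 25 / 400
E_20 = -0.850356 eV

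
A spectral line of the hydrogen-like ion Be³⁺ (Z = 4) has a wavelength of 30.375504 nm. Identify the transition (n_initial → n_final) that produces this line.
n = 4 → n = 2

First, find the photon energy from the wavelength (hc = 1239.84 eV·nm):
E = hc/λ = 1239.84 eV·nm / 30.375504 nm = 40.817101 eV

The energy levels of Be³⁺ satisfy E_n = -13.6057 × 4² / n² eV, so an emission n_i → n_f releases
ΔE = 13.6057 × 4² × (1/n_f² − 1/n_i²) eV.

Setting ΔE equal to the photon energy:
1/n_f² − 1/n_i² = 40.817101 / (13.6057 × 4²) = 0.18750000

Since 1/n_i² must be positive, we need 1/n_f² > 0.18750000, i.e. n_f ≤ 2. For each allowed n_f, solve n_i = (1/n_f² − 0.18750000)^(−1/2) and check whether it is a whole number:
  n_f = 1: 1/n_i² = 1.00000000 − 0.18750000 = 0.81250000 → n_i = 1.109  (not an integer) ✗
  n_f = 2: 1/n_i² = 0.25000000 − 0.18750000 = 0.06250000 → n_i = 4.000  → integer, n_i = 4 ✓

Only n_f = 2 gives an integer upper level, n_i = 4.

The transition is from n = 4 to n = 2 (emission).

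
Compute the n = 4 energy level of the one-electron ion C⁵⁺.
-30.61283 eV

For hydrogen-like ions, the energy levels scale with Z²:
E_n = -13.6057 Z² / n² eV

For C⁵⁺ (Z = 6) at n = 4:
E_4 = -13.6057 × 6² / 4²
E_4 = -13.6057 × 36 / 16
E_4 = -489.8052 / 16
E_4 = -30.61283 eV

The energy is 36 times more negative than hydrogen at the same n due to the stronger nuclear charge.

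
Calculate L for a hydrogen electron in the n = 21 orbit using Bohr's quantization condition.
2.21460e-33 J·s (or 21ℏ)

In the Bohr model, angular momentum is quantized:
L = nℏ

where ℏ = h/(2π) = 1.0545718e-34 J·s

For n = 21:
L = 21 × 1.0545718e-34 J·s
L = 2.21460e-33 J·s

This can also be written as L = 21ℏ.
The angular momentum is an integer multiple of the reduced Planck constant.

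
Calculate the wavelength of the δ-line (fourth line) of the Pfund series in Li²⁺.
366.133 nm

The lines of a series are numbered from the longest wavelength (smallest ΔE) outward; the fourth line is the transition from n = n_f + 4 to n_f.
The Pfund series has all transitions ending at n_f = 5.

For Li²⁺ (Z = 3), the fourth line (δ-line) is the jump from n = 9 to n = 5:
E_9 = -13.6057 × 3² / 9² = -1.5117444 eV
E_5 = -13.6057 × 3² / 5² = -4.8980520 eV
ΔE = E_9 - E_5 = 3.3863076 eV

λ = hc/E = 1239.84 eV·nm / 3.3863076 eV
λ = 366.133 nm

This is the δ-line of the Pfund series in Li²⁺.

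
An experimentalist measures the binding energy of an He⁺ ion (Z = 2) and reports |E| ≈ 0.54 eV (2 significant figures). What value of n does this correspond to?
n = 10

The exact energy levels follow E_n = -13.6057 Z² / n² eV with Z = 2.

The measured value (-0.54 eV) is reported to only 2 significant figures, so we must test candidate n values and see which one matches to that precision.

Candidate energies:
  n = 8:  E = -13.6057 × 2² / 8² = -0.85036 eV
  n = 9:  E = -13.6057 × 2² / 9² = -0.67189 eV
  n = 10:  E = -13.6057 × 2² / 10² = -0.54423 eV  ← matches
  n = 11:  E = -13.6057 × 2² / 11² = -0.44978 eV
  n = 12:  E = -13.6057 × 2² / 12² = -0.37794 eV

Checking against the measurement of -0.54 eV (2 sig figs), only n = 10 agrees:
E_10 = -0.54423 eV, which rounds to -0.54 eV ✓

Therefore n = 10.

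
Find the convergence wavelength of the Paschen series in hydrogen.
820.138618 nm

The series limit corresponds to the transition from n = ∞ to n = 3.
This is the highest energy (shortest wavelength) transition in the Paschen series.

E_∞ = 0 eV
E_3 = -13.6057 / 3² = -1.5117444444 eV

Energy at series limit:
ΔE = E_∞ - E_3 = 0 - (-1.5117444444) = 1.5117444444 eV
λ = hc/E = 1239.84 eV·nm / 1.5117444444 eV = 820.138618 nm

This energy equals the ionization energy from the n = 3 state of hydrogen.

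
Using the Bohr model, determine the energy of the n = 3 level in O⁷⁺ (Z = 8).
-96.752 eV

For hydrogen-like ions, the energy levels scale with Z²:
E_n = -13.6057 Z² / n² eV

For O⁷⁺ (Z = 8) at n = 3:
E_3 = -13.6057 × 8² / 3²
E_3 = -13.6057 × 64 / 9
E_3 = -870.7648 / 9
E_3 = -96.752 eV

The energy is 64 times more negative than hydrogen at the same n due to the stronger nuclear charge.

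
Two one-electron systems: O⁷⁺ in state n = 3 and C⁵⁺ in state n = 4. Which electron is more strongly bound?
O⁷⁺ at n = 3 (E = -96.75 eV)

Using E_n = -13.6057 Z² / n² eV:

O⁷⁺ (Z = 8) at n = 3:
E = -13.6057 × 8² / 3² = -13.6057 × 64 / 9 = -96.75164 eV

C⁵⁺ (Z = 6) at n = 4:
E = -13.6057 × 6² / 4² = -13.6057 × 36 / 16 = -30.61283 eV

Since -96.75164 eV < -30.61283 eV,
O⁷⁺ at n = 3 is more tightly bound (requires more energy to ionize).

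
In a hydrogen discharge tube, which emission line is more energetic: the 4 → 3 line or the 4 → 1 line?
4 → 1

Calculate the energy for each transition:

Transition 4 → 3:
ΔE₁ = |E_3 - E_4| = |-13.6057/3² - (-13.6057/4²)|
ΔE₁ = |-1.511744444 - (-0.850356250)| = 0.661388 eV

Transition 4 → 1:
ΔE₂ = |E_1 - E_4| = |-13.6057/1² - (-13.6057/4²)|
ΔE₂ = |-13.605700000 - (-0.850356250)| = 12.755344 eV

Since 12.755344 eV > 0.661388 eV, the transition 4 → 1 emits the more energetic photon.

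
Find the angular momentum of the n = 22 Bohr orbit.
2.32006e-33 J·s (or 22ℏ)

In the Bohr model, angular momentum is quantized:
L = nℏ

where ℏ = h/(2π) = 1.0545718e-34 J·s

For n = 22:
L = 22 × 1.0545718e-34 J·s
L = 2.32006e-33 J·s

This can also be written as L = 22ℏ.
The angular momentum is an integer multiple of the reduced Planck constant.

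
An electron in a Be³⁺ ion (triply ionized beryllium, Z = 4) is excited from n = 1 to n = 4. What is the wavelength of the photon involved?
6.0751 nm

First, find the transition energy using E_n = -13.6057 Z² / n² eV:
E_1 = -13.6057 × 4² / 1² = -217.691200 eV
E_4 = -13.6057 × 4² / 4² = -13.605700 eV

Photon energy: |ΔE| = |E_4 - E_1| = 204.085500 eV

Convert to wavelength using E = hc/λ with hc = 1239.84 eV·nm:
λ = hc/E = 1239.84 eV·nm / 204.085500 eV
λ = 6.0751 nm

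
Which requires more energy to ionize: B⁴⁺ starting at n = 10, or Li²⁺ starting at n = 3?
Li²⁺ at n = 3 (E = -13.61 eV)

Using E_n = -13.6057 Z² / n² eV:

B⁴⁺ (Z = 5) at n = 10:
E = -13.6057 × 5² / 10² = -13.6057 × 25 / 100 = -3.40143 eV

Li²⁺ (Z = 3) at n = 3:
E = -13.6057 × 3² / 3² = -13.6057 × 9 / 9 = -13.60570 eV

Since -13.60570 eV < -3.40143 eV,
Li²⁺ at n = 3 is more tightly bound (requires more energy to ionize).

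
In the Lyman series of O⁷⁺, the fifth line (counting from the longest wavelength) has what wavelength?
1.46 nm

The lines of a series are numbered from the longest wavelength (smallest ΔE) outward; the fifth line is the transition from n = n_f + 5 to n_f.
The Lyman series has all transitions ending at n_f = 1.

For O⁷⁺ (Z = 8), the fifth line (ε-line) is the jump from n = 6 to n = 1:
E_6 = -13.6057 × 8² / 6² = -24.1879 eV
E_1 = -13.6057 × 8² / 1² = -870.7648 eV
ΔE = E_6 - E_1 = 846.5769 eV

λ = hc/E = 1239.84 eV·nm / 846.5769 eV
λ = 1.46 nm

This is the ε-line of the Lyman series in O⁷⁺.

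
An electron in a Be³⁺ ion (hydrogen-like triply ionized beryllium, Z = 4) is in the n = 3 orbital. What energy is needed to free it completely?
24.188 eV

The ionization energy is the energy needed to remove the electron completely (n → ∞).

For a hydrogen-like ion with Z = 4, E_n = -13.6057 Z² / n² eV.

At n = 3: E_3 = -13.6057 × 4² / 3² = -24.187911 eV
At n = ∞: E_∞ = 0 eV

Ionization energy = E_∞ - E_3 = 0 - (-24.187911) = 24.187911 eV
Ionization energy ≈ 24.188 eV

This is also called the binding energy of the electron in state n = 3.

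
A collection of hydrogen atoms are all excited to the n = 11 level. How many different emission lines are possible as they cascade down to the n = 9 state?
3

The electron can occupy levels n = 9, 10, ..., 11 during de-excitation — that is m = 11 - 9 + 1 = 3 distinct levels.

The number of distinct spectral lines equals the number of ways to choose 2 of these m levels (each pair gives one possible emission transition):

Number of lines = m(m-1)/2 = 3×2/2 = 3

These correspond to all possible transitions between the 3 levels:
11 → 10, 11 → 9, 10 → 9

Each transition produces a photon with a unique energy (and thus wavelength). This count does not depend on Z.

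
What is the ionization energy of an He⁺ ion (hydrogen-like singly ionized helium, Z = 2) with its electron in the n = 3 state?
6.046978 eV

The ionization energy is the energy needed to remove the electron completely (n → ∞).

For a hydrogen-like ion with Z = 2, E_n = -13.6057 Z² / n² eV.

At n = 3: E_3 = -13.6057 × 2² / 3² = -6.046977778 eV
At n = ∞: E_∞ = 0 eV

Ionization energy = E_∞ - E_3 = 0 - (-6.046977778) = 6.046977778 eV
Ionization energy ≈ 6.046978 eV

This is also called the binding energy of the electron in state n = 3.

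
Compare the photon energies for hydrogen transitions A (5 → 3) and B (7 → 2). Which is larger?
7 → 2

Calculate the energy for each transition:

Transition 5 → 3:
ΔE₁ = |E_3 - E_5| = |-13.6057/3² - (-13.6057/5²)|
ΔE₁ = |-1.5117444444 - (-0.5442280000)| = 0.9675164 eV

Transition 7 → 2:
ΔE₂ = |E_2 - E_7| = |-13.6057/2² - (-13.6057/7²)|
ΔE₂ = |-3.4014250000 - (-0.2776673469)| = 3.1237577 eV

Since 3.1237577 eV > 0.9675164 eV, the transition 7 → 2 emits the more energetic photon.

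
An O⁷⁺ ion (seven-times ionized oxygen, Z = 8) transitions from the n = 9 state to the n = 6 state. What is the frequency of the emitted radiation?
3.25e+15 Hz

First, find the transition energy:
E_9 = -13.6057 × 8² / 9² = -10.7501827 eV
E_6 = -13.6057 × 8² / 6² = -24.1879111 eV
|ΔE| = |E_6 - E_9| = 13.4377284 eV

Convert to Joules: E = 13.4377284 eV × (1.602177 × 10⁻¹⁹ J/eV) = 2.1530e-18 J

Using E = hf:
f = E/h = 2.1530e-18 J / (6.62607 × 10⁻³⁴ J·s)
f = 3.25e+15 Hz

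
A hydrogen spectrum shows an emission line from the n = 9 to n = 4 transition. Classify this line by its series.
Brackett series

The spectral series in hydrogen are named based on the final (lower) energy level:
- Lyman series: n_final = 1 (ultraviolet)
- Balmer series: n_final = 2 (visible/near-UV)
- Paschen series: n_final = 3 (infrared)
- Brackett series: n_final = 4 (infrared)
- Pfund series: n_final = 5 (far infrared)

Since this transition ends at n = 4, it belongs to the Brackett series.

For reference, this 9 → 4 line has photon energy
ΔE = 13.6057 eV × (1/4² - 1/9²) = 0.682384645 eV,
corresponding to wavelength λ = hc/ΔE = 1239.84 eV·nm / 0.682384645 eV = 1816.922 nm in the infrared region.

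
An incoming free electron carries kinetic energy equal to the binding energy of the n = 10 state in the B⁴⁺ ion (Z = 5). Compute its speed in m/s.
1.0938e+06 m/s (or 0.36% of c)

The binding energy at n = 10 for B⁴⁺ is:
E_10 = -13.6057 × 5²/10² = -3.4014250 eV
|E_10| = 3.4014250 eV

Convert to Joules:
KE = 3.4014250 eV × (1.602177 × 10⁻¹⁹ J/eV) = 5.449685e-19 J

Using KE = ½mv²:
v = √(2·KE/m_e)
v = √(2 × 5.449685e-19 J / 9.10938 × 10⁻³¹ kg)
v = 1.0938e+06 m/s

This is approximately 0.36% the speed of light.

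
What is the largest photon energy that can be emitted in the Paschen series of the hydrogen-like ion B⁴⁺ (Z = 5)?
37.79 eV

The series limit corresponds to the transition from n = ∞ to n = 3.
This is the highest energy (shortest wavelength) transition in the Paschen series.

E_∞ = 0 eV
E_3 = -13.6057 × 5² / 3² = -37.79 eV

Energy at series limit:
ΔE = E_∞ - E_3 = 0 - (-37.79) = 37.79 eV

This energy equals the ionization energy from the n = 3 state of B⁴⁺.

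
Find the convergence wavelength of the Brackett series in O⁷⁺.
22.78 nm

The series limit corresponds to the transition from n = ∞ to n = 4.
This is the highest energy (shortest wavelength) transition in the Brackett series.

E_∞ = 0 eV
E_4 = -13.6057 × 8² / 4² = -54.4228 eV

Energy at series limit:
ΔE = E_∞ - E_4 = 0 - (-54.4228) = 54.4228 eV
λ = hc/E = 1239.84 eV·nm / 54.4228 eV = 22.78 nm

This energy equals the ionization energy from the n = 4 state of O⁷⁺.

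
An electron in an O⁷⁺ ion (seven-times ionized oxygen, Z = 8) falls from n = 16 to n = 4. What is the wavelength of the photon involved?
24.300404 nm

First, find the transition energy using E_n = -13.6057 Z² / n² eV:
E_16 = -13.6057 × 8² / 16² = -3.40142500 eV
E_4 = -13.6057 × 8² / 4² = -54.42280000 eV

Photon energy: |ΔE| = |E_4 - E_16| = 51.02137500 eV

Convert to wavelength using E = hc/λ with hc = 1239.84 eV·nm:
λ = hc/E = 1239.84 eV·nm / 51.02137500 eV
λ = 24.300404 nm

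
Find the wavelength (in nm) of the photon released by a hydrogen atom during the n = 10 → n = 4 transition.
1735.7431 nm

First, find the transition energy using E_n = -13.6057 / n² eV:
E_10 = -13.6057 / 10² = -0.1360570000 eV
E_4 = -13.6057 / 4² = -0.8503562500 eV

Photon energy: |ΔE| = |E_4 - E_10| = 0.7142992500 eV

Convert to wavelength using E = hc/λ with hc = 1239.84 eV·nm:
λ = hc/E = 1239.84 eV·nm / 0.7142992500 eV
λ = 1735.7431 nm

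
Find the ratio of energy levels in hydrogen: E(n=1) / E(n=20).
400.000

Using E_n = -13.6057 Z² / n² eV with Z = 1:

E_1 = -13.6057 / 1² = -13.6057 / 1 = -13.605700000 eV
E_20 = -13.6057 / 20² = -13.6057 / 400 = -0.034014250 eV

The ratio is:
E_1/E_20 = (-13.605700000) / (-0.034014250)
E_1/E_20 = (-13.6057/1) / (-13.6057/400)
E_1/E_20 = 400/1
E_1/E_20 = 400.000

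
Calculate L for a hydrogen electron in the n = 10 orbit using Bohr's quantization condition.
1.0546e-33 J·s (or 10ℏ)

In the Bohr model, angular momentum is quantized:
L = nℏ

where ℏ = h/(2π) = 1.054572e-34 J·s

For n = 10:
L = 10 × 1.054572e-34 J·s
L = 1.0546e-33 J·s

This can also be written as L = 10ℏ.
The angular momentum is an integer multiple of the reduced Planck constant.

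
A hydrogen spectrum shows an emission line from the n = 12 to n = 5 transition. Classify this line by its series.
Pfund series

The spectral series in hydrogen are named based on the final (lower) energy level:
- Lyman series: n_final = 1 (ultraviolet)
- Balmer series: n_final = 2 (visible/near-UV)
- Paschen series: n_final = 3 (infrared)
- Brackett series: n_final = 4 (infrared)
- Pfund series: n_final = 5 (far infrared)

Since this transition ends at n = 5, it belongs to the Pfund series.

For reference, this 12 → 5 line has photon energy
ΔE = 13.6057 eV × (1/5² - 1/12²) = 0.4497439722 eV,
corresponding to wavelength λ = hc/ΔE = 1239.84 eV·nm / 0.4497439722 eV = 2756.7685 nm in the far infrared region.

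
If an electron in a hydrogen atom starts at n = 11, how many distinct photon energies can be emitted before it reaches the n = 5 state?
21

The electron can occupy levels n = 5, 6, ..., 11 during de-excitation — that is m = 11 - 5 + 1 = 7 distinct levels.

The number of distinct spectral lines equals the number of ways to choose 2 of these m levels (each pair gives one possible emission transition):

Number of lines = m(m-1)/2 = 7×6/2 = 21

These correspond to all possible transitions between the 7 levels:
11 → 10, 11 → 9, 11 → 8, 11 → 7, 11 → 6, 11 → 5, 10 → 9, 10 → 8...

Each transition produces a photon with a unique energy (and thus wavelength). This count does not depend on Z.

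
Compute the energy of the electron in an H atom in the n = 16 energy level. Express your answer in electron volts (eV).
-0.0531 eV

The energy levels of a hydrogen-like atom are given by:
E_n = -13.6057 eV / n²

For n = 16:
E_16 = -13.6057 eV / 16²
E_16 = -13.6057 eV / 256
E_16 = -0.0531 eV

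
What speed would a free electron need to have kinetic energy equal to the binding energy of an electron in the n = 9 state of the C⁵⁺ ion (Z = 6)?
1.45846e+06 m/s (or 0.48649% of c)

The binding energy at n = 9 for C⁵⁺ is:
E_9 = -13.6057 × 6²/9² = -6.04697778 eV
|E_9| = 6.04697778 eV

Convert to Joules:
KE = 6.04697778 eV × (1.602177 × 10⁻¹⁹ J/eV) = 9.6883287e-19 J

Using KE = ½mv²:
v = √(2·KE/m_e)
v = √(2 × 9.6883287e-19 J / 9.10938 × 10⁻³¹ kg)
v = 1.45846e+06 m/s

This is approximately 0.48649% the speed of light.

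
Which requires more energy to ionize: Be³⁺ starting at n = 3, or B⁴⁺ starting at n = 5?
Be³⁺ at n = 3 (E = -24.188 eV)

Using E_n = -13.6057 Z² / n² eV:

Be³⁺ (Z = 4) at n = 3:
E = -13.6057 × 4² / 3² = -13.6057 × 16 / 9 = -24.187911 eV

B⁴⁺ (Z = 5) at n = 5:
E = -13.6057 × 5² / 5² = -13.6057 × 25 / 25 = -13.605700 eV

Since -24.187911 eV < -13.605700 eV,
Be³⁺ at n = 3 is more tightly bound (requires more energy to ionize).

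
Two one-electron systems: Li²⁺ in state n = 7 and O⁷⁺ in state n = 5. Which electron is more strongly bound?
O⁷⁺ at n = 5 (E = -34.830592 eV)

Using E_n = -13.6057 Z² / n² eV:

Li²⁺ (Z = 3) at n = 7:
E = -13.6057 × 3² / 7² = -13.6057 × 9 / 49 = -2.499006122 eV

O⁷⁺ (Z = 8) at n = 5:
E = -13.6057 × 8² / 5² = -13.6057 × 64 / 25 = -34.830592000 eV

Since -34.830592000 eV < -2.499006122 eV,
O⁷⁺ at n = 5 is more tightly bound (requires more energy to ionize).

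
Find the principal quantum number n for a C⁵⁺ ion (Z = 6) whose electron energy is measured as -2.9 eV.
n = 13

The exact energy levels follow E_n = -13.6057 Z² / n² eV with Z = 6.

The measured value (-2.9 eV) is reported to only 2 significant figures, so we must test candidate n values and see which one matches to that precision.

Candidate energies:
  n = 11:  E = -13.6057 × 6² / 11² = -4.04798 eV
  n = 12:  E = -13.6057 × 6² / 12² = -3.40143 eV
  n = 13:  E = -13.6057 × 6² / 13² = -2.89826 eV  ← matches
  n = 14:  E = -13.6057 × 6² / 14² = -2.49901 eV
  n = 15:  E = -13.6057 × 6² / 15² = -2.17691 eV

Checking against the measurement of -2.9 eV (2 sig figs), only n = 13 agrees:
E_13 = -2.89826 eV, which rounds to -2.9 eV ✓

Therefore n = 13.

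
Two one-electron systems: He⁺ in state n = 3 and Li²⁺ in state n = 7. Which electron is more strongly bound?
He⁺ at n = 3 (E = -6.0470 eV)

Using E_n = -13.6057 Z² / n² eV:

He⁺ (Z = 2) at n = 3:
E = -13.6057 × 2² / 3² = -13.6057 × 4 / 9 = -6.0469778 eV

Li²⁺ (Z = 3) at n = 7:
E = -13.6057 × 3² / 7² = -13.6057 × 9 / 49 = -2.4990061 eV

Since -6.0469778 eV < -2.4990061 eV,
He⁺ at n = 3 is more tightly bound (requires more energy to ionize).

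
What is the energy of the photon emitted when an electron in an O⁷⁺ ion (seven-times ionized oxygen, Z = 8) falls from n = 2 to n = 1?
653.07 eV

The energy levels are E_n = -13.6057 Z² eV / n².

Energy at n = 2: E_2 = -13.6057 × 8² / 2² = -217.69120 eV
Energy at n = 1: E_1 = -13.6057 × 8² / 1² = -870.76480 eV

For emission (electron falling to lower state), the photon energy is:
E_photon = E_2 - E_1 = |-217.69120 - (-870.76480)|
E_photon = 653.07 eV

This energy is carried away by the emitted photon.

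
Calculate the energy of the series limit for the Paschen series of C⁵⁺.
54.423 eV

The series limit corresponds to the transition from n = ∞ to n = 3.
This is the highest energy (shortest wavelength) transition in the Paschen series.

E_∞ = 0 eV
E_3 = -13.6057 × 6² / 3² = -54.423 eV

Energy at series limit:
ΔE = E_∞ - E_3 = 0 - (-54.423) = 54.423 eV

This energy equals the ionization energy from the n = 3 state of C⁵⁺.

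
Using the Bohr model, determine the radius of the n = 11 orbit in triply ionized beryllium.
1.6008 nm (or 16.0076 Å)

The Bohr radius formula is:
r_n = n² a₀ / Z

where a₀ = 0.0529177 nm is the Bohr radius.

For Be³⁺ (Z = 4) at n = 11:
r_11 = 11² × 0.0529177 nm / 4
r_11 = 121 × 0.0529177 nm / 4
r_11 = 6.40304 nm / 4
r_11 = 1.6008 nm

The electron orbits at approximately 1.6008 nm from the nucleus.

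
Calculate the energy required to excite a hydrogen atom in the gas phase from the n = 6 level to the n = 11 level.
0.265492 eV

The energy levels of a hydrogen-like atom are E_n = -13.6057 eV / n².

Energy at n = 6: E_6 = -13.6057 / 6² = -0.377936111 eV
Energy at n = 11: E_11 = -13.6057 / 11² = -0.112443802 eV

The excitation energy is the difference:
ΔE = E_11 - E_6
ΔE = -0.112443802 - (-0.377936111)
ΔE = 0.265492 eV

Since this is positive, energy must be absorbed (photon absorption).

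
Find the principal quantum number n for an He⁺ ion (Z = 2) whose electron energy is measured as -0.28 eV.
n = 14

The exact energy levels follow E_n = -13.6057 Z² / n² eV with Z = 2.

The measured value (-0.28 eV) is reported to only 2 significant figures, so we must test candidate n values and see which one matches to that precision.

Candidate energies:
  n = 12:  E = -13.6057 × 2² / 12² = -0.37794 eV
  n = 13:  E = -13.6057 × 2² / 13² = -0.32203 eV
  n = 14:  E = -13.6057 × 2² / 14² = -0.27767 eV  ← matches
  n = 15:  E = -13.6057 × 2² / 15² = -0.24188 eV
  n = 16:  E = -13.6057 × 2² / 16² = -0.21259 eV

Checking against the measurement of -0.28 eV (2 sig figs), only n = 14 agrees:
E_14 = -0.27767 eV, which rounds to -0.28 eV ✓

Therefore n = 14.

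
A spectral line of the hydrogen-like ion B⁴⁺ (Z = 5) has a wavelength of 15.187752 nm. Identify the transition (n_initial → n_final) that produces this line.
n = 10 → n = 2

First, find the photon energy from the wavelength (hc = 1239.84 eV·nm):
E = hc/λ = 1239.84 eV·nm / 15.187752 nm = 81.634201 eV

The energy levels of B⁴⁺ satisfy E_n = -13.6057 × 5² / n² eV, so an emission n_i → n_f releases
ΔE = 13.6057 × 5² × (1/n_f² − 1/n_i²) eV.

Setting ΔE equal to the photon energy:
1/n_f² − 1/n_i² = 81.634201 / (13.6057 × 5²) = 0.24000000

Since 1/n_i² must be positive, we need 1/n_f² > 0.24000000, i.e. n_f ≤ 2. For each allowed n_f, solve n_i = (1/n_f² − 0.24000000)^(−1/2) and check whether it is a whole number:
  n_f = 1: 1/n_i² = 1.00000000 − 0.24000000 = 0.76000000 → n_i = 1.147  (not an integer) ✗
  n_f = 2: 1/n_i² = 0.25000000 − 0.24000000 = 0.01000000 → n_i = 10.000  → integer, n_i = 10 ✓

Only n_f = 2 gives an integer upper level, n_i = 10.

The transition is from n = 10 to n = 2 (emission).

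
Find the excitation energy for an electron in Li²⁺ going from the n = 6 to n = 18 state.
3.02349 eV

The energy levels of a hydrogen-like atom are E_n = -13.6057 Z² eV / n².

Energy at n = 6: E_6 = -13.6057 × 3² / 6² = -3.40142500 eV
Energy at n = 18: E_18 = -13.6057 × 3² / 18² = -0.37793611 eV

The excitation energy is the difference:
ΔE = E_18 - E_6
ΔE = -0.37793611 - (-3.40142500)
ΔE = 3.02349 eV

Since this is positive, energy must be absorbed (photon absorption).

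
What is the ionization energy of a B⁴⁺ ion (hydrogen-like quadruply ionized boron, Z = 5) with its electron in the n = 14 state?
1.74 eV

The ionization energy is the energy needed to remove the electron completely (n → ∞).

For a hydrogen-like ion with Z = 5, E_n = -13.6057 Z² / n² eV.

At n = 14: E_14 = -13.6057 × 5² / 14² = -1.73542 eV
At n = ∞: E_∞ = 0 eV

Ionization energy = E_∞ - E_14 = 0 - (-1.73542) = 1.73542 eV
Ionization energy ≈ 1.74 eV

This is also called the binding energy of the electron in state n = 14.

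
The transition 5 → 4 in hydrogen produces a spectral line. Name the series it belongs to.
Brackett series

The spectral series in hydrogen are named based on the final (lower) energy level:
- Lyman series: n_final = 1 (ultraviolet)
- Balmer series: n_final = 2 (visible/near-UV)
- Paschen series: n_final = 3 (infrared)
- Brackett series: n_final = 4 (infrared)
- Pfund series: n_final = 5 (far infrared)

Since this transition ends at n = 4, it belongs to the Brackett series.

For reference, this 5 → 4 line has photon energy
ΔE = 13.6057 eV × (1/4² - 1/5²) = 0.30612825000 eV,
corresponding to wavelength λ = hc/ΔE = 1239.84 eV·nm / 0.30612825000 eV = 4050.06725 nm in the infrared region.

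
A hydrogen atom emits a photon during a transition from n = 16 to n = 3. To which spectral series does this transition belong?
Paschen series

The spectral series in hydrogen are named based on the final (lower) energy level:
- Lyman series: n_final = 1 (ultraviolet)
- Balmer series: n_final = 2 (visible/near-UV)
- Paschen series: n_final = 3 (infrared)
- Brackett series: n_final = 4 (infrared)
- Pfund series: n_final = 5 (far infrared)

Since this transition ends at n = 3, it belongs to the Paschen series.

For reference, this 16 → 3 line has photon energy
ΔE = 13.6057 eV × (1/3² - 1/16²) = 1.4585972 eV,
corresponding to wavelength λ = hc/ΔE = 1239.84 eV·nm / 1.4585972 eV = 850.022 nm in the infrared region.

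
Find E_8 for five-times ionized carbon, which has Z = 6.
-7.653206 eV

For hydrogen-like ions, the energy levels scale with Z²:
E_n = -13.6057 Z² / n² eV

For C⁵⁺ (Z = 6) at n = 8:
E_8 = -13.6057 × 6² / 8²
E_8 = -13.6057 × 36 / 64
E_8 = -489.8052 / 64
E_8 = -7.653206 eV

The energy is 36 times more negative than hydrogen at the same n due to the stronger nuclear charge.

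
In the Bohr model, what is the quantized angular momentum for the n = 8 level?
8.437e-34 J·s (or 8ℏ)

In the Bohr model, angular momentum is quantized:
L = nℏ

where ℏ = h/(2π) = 1.05457e-34 J·s

For n = 8:
L = 8 × 1.05457e-34 J·s
L = 8.437e-34 J·s

This can also be written as L = 8ℏ.
The angular momentum is an integer multiple of the reduced Planck constant.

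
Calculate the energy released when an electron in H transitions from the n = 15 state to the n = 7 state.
0.2172 eV

The energy levels are E_n = -13.6057 eV / n².

Energy at n = 15: E_15 = -13.6057 / 15² = -0.0604698 eV
Energy at n = 7: E_7 = -13.6057 / 7² = -0.2776673 eV

For emission (electron falling to lower state), the photon energy is:
E_photon = E_15 - E_7 = |-0.0604698 - (-0.2776673)|
E_photon = 0.2172 eV

This energy is carried away by the emitted photon.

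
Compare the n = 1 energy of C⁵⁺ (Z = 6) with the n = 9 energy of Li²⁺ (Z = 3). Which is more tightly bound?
C⁵⁺ at n = 1 (E = -489.8052 eV)

Using E_n = -13.6057 Z² / n² eV:

C⁵⁺ (Z = 6) at n = 1:
E = -13.6057 × 6² / 1² = -13.6057 × 36 / 1 = -489.8052000 eV

Li²⁺ (Z = 3) at n = 9:
E = -13.6057 × 3² / 9² = -13.6057 × 9 / 81 = -1.5117444 eV

Since -489.8052000 eV < -1.5117444 eV,
C⁵⁺ at n = 1 is more tightly bound (requires more energy to ionize).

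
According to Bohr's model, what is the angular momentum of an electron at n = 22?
2.320e-33 J·s (or 22ℏ)

In the Bohr model, angular momentum is quantized:
L = nℏ

where ℏ = h/(2π) = 1.05457e-34 J·s

For n = 22:
L = 22 × 1.05457e-34 J·s
L = 2.320e-33 J·s

This can also be written as L = 22ℏ.
The angular momentum is an integer multiple of the reduced Planck constant.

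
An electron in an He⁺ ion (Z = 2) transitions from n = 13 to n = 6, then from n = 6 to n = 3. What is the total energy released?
5.724949 eV

The energy levels of He⁺ are E_n = -13.6057 × 2² / n² eV.

First transition (13 → 6):
ΔE₁ = |E_6 - E_13|
ΔE₁ = |-1.511744444444 - (-0.322028402367)| = 1.189716042 eV

Second transition (6 → 3):
ΔE₂ = |E_3 - E_6|
ΔE₂ = |-6.046977777778 - (-1.511744444444)| = 4.535233333 eV

Total energy released:
E_total = ΔE₁ + ΔE₂ = 1.189716042 + 4.535233333 = 5.724949 eV

Note: This equals the direct transition 13 → 3: 5.724949 eV ✓
Energy is conserved regardless of the path taken.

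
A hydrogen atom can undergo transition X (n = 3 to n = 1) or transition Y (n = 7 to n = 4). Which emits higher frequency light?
3 → 1

Calculate the energy for each transition:

Transition 3 → 1:
ΔE₁ = |E_1 - E_3| = |-13.6057/1² - (-13.6057/3²)|
ΔE₁ = |-13.60570000000 - (-1.51174444444)| = 12.09395556 eV

Transition 7 → 4:
ΔE₂ = |E_4 - E_7| = |-13.6057/4² - (-13.6057/7²)|
ΔE₂ = |-0.85035625000 - (-0.27766734694)| = 0.57268890 eV

Since 12.09395556 eV > 0.57268890 eV, the transition 3 → 1 emits the more energetic photon.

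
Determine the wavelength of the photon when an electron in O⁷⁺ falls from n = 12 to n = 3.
13.669 nm

First, find the transition energy using E_n = -13.6057 Z² / n² eV:
E_12 = -13.6057 × 8² / 12² = -6.04698 eV
E_3 = -13.6057 × 8² / 3² = -96.75164 eV

Photon energy: |ΔE| = |E_3 - E_12| = 90.70466 eV

Convert to wavelength using E = hc/λ with hc = 1239.84 eV·nm:
λ = hc/E = 1239.84 eV·nm / 90.70466 eV
λ = 13.669 nm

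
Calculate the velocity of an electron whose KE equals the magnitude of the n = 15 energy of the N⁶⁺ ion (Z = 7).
1.0209e+06 m/s (or 0.34% of c)

The binding energy at n = 15 for N⁶⁺ is:
E_15 = -13.6057 × 7²/15² = -2.9630191 eV
|E_15| = 2.9630191 eV

Convert to Joules:
KE = 2.9630191 eV × (1.602177 × 10⁻¹⁹ J/eV) = 4.747281e-19 J

Using KE = ½mv²:
v = √(2·KE/m_e)
v = √(2 × 4.747281e-19 J / 9.10938 × 10⁻³¹ kg)
v = 1.0209e+06 m/s

This is approximately 0.34% the speed of light.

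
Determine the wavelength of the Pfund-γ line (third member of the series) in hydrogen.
3738.52362 nm

The lines of a series are numbered from the longest wavelength (smallest ΔE) outward; the third line is the transition from n = n_f + 3 to n_f.
The Pfund series has all transitions ending at n_f = 5.

For H, the third line (γ-line) is the jump from n = 8 to n = 5:
E_8 = -13.6057 / 8² = -0.21258906250 eV
E_5 = -13.6057 / 5² = -0.54422800000 eV
ΔE = E_8 - E_5 = 0.33163893750 eV

λ = hc/E = 1239.84 eV·nm / 0.33163893750 eV
λ = 3738.52362 nm

This is the γ-line of the Pfund series in H.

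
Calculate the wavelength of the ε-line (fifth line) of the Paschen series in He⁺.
238.585780 nm

The lines of a series are numbered from the longest wavelength (smallest ΔE) outward; the fifth line is the transition from n = n_f + 5 to n_f.
The Paschen series has all transitions ending at n_f = 3.

For He⁺ (Z = 2), the fifth line (ε-line) is the jump from n = 8 to n = 3:
E_8 = -13.6057 × 2² / 8² = -0.8503562500 eV
E_3 = -13.6057 × 2² / 3² = -6.0469777778 eV
ΔE = E_8 - E_3 = 5.1966215278 eV

λ = hc/E = 1239.84 eV·nm / 5.1966215278 eV
λ = 238.585780 nm

This is the ε-line of the Paschen series in He⁺.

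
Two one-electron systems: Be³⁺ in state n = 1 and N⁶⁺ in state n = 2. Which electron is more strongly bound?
Be³⁺ at n = 1 (E = -217.691 eV)

Using E_n = -13.6057 Z² / n² eV:

Be³⁺ (Z = 4) at n = 1:
E = -13.6057 × 4² / 1² = -13.6057 × 16 / 1 = -217.691200 eV

N⁶⁺ (Z = 7) at n = 2:
E = -13.6057 × 7² / 2² = -13.6057 × 49 / 4 = -166.669825 eV

Since -217.691200 eV < -166.669825 eV,
Be³⁺ at n = 1 is more tightly bound (requires more energy to ionize).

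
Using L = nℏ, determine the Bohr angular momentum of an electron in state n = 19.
2.00369e-33 J·s (or 19ℏ)

In the Bohr model, angular momentum is quantized:
L = nℏ

where ℏ = h/(2π) = 1.0545718e-34 J·s

For n = 19:
L = 19 × 1.0545718e-34 J·s
L = 2.00369e-33 J·s

This can also be written as L = 19ℏ.
The angular momentum is an integer multiple of the reduced Planck constant.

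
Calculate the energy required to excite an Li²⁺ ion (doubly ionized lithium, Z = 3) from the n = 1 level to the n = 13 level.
121.727 eV

The energy levels of a hydrogen-like atom are E_n = -13.6057 Z² eV / n².

Energy at n = 1: E_1 = -13.6057 × 3² / 1² = -122.451300 eV
Energy at n = 13: E_13 = -13.6057 × 3² / 13² = -0.724564 eV

The excitation energy is the difference:
ΔE = E_13 - E_1
ΔE = -0.724564 - (-122.451300)
ΔE = 121.727 eV

Since this is positive, energy must be absorbed (photon absorption).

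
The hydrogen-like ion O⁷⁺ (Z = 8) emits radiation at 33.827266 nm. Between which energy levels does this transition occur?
n = 7 → n = 4

First, find the photon energy from the wavelength (hc = 1239.84 eV·nm):
E = hc/λ = 1239.84 eV·nm / 33.827266 nm = 36.652090 eV

The energy levels of O⁷⁺ satisfy E_n = -13.6057 × 8² / n² eV, so an emission n_i → n_f releases
ΔE = 13.6057 × 8² × (1/n_f² − 1/n_i²) eV.

Setting ΔE equal to the photon energy:
1/n_f² − 1/n_i² = 36.652090 / (13.6057 × 8²) = 0.042091837

Since 1/n_i² must be positive, we need 1/n_f² > 0.042091837, i.e. n_f ≤ 4. For each allowed n_f, solve n_i = (1/n_f² − 0.042091837)^(−1/2) and check whether it is a whole number:
  n_f = 1: 1/n_i² = 1.000000000 − 0.042091837 = 0.957908163 → n_i = 1.022  (not an integer) ✗
  n_f = 2: 1/n_i² = 0.250000000 − 0.042091837 = 0.207908163 → n_i = 2.193  (not an integer) ✗
  n_f = 3: 1/n_i² = 0.111111111 − 0.042091837 = 0.069019274 → n_i = 3.806  (not an integer) ✗
  n_f = 4: 1/n_i² = 0.062500000 − 0.042091837 = 0.020408163 → n_i = 7.000  → integer, n_i = 7 ✓

Only n_f = 4 gives an integer upper level, n_i = 7.

The transition is from n = 7 to n = 4 (emission).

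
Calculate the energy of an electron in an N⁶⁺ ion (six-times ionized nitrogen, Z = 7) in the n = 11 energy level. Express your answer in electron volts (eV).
-5.5097 eV

The energy levels of a hydrogen-like atom are given by:
E_n = -13.6057 Z² / n² eV  (with Z = 7 for N⁶⁺)

For n = 11:
E_11 = -13.6057 × 7² / 11²
E_11 = -13.6057 × 49 / 121
E_11 = -5.5097 eV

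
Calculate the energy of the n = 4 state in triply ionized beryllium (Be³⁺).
-13.60570 eV

For hydrogen-like ions, the energy levels scale with Z²:
E_n = -13.6057 Z² / n² eV

For Be³⁺ (Z = 4) at n = 4:
E_4 = -13.6057 × 4² / 4²
E_4 = -13.6057 × 16 / 16
E_4 = -217.6912 / 16
E_4 = -13.60570 eV

The energy is 16 times more negative than hydrogen at the same n due to the stronger nuclear charge.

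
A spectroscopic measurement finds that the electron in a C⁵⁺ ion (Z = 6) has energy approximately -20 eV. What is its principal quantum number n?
n = 5

The exact energy levels follow E_n = -13.6057 Z² / n² eV with Z = 6.

The measured value (-20 eV) is reported to only 2 significant figures, so we must test candidate n values and see which one matches to that precision.

Candidate energies:
  n = 3:  E = -13.6057 × 6² / 3² = -54.42280 eV
  n = 4:  E = -13.6057 × 6² / 4² = -30.61283 eV
  n = 5:  E = -13.6057 × 6² / 5² = -19.59221 eV  ← matches
  n = 6:  E = -13.6057 × 6² / 6² = -13.60570 eV
  n = 7:  E = -13.6057 × 6² / 7² = -9.99602 eV

Checking against the measurement of -20 eV (2 sig figs), only n = 5 agrees:
E_5 = -19.59221 eV, which rounds to -20 eV ✓

Therefore n = 5.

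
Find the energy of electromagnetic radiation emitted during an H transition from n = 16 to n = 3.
1.46 eV

The energy levels are E_n = -13.6057 eV / n².

Energy at n = 16: E_16 = -13.6057 / 16² = -0.05315 eV
Energy at n = 3: E_3 = -13.6057 / 3² = -1.51174 eV

For emission (electron falling to lower state), the photon energy is:
E_photon = E_16 - E_3 = |-0.05315 - (-1.51174)|
E_photon = 1.46 eV

This energy is carried away by the emitted photon.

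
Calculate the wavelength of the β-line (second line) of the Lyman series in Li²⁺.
11.3908 nm

The lines of a series are numbered from the longest wavelength (smallest ΔE) outward; the second line is the transition from n = n_f + 2 to n_f.
The Lyman series has all transitions ending at n_f = 1.

For Li²⁺ (Z = 3), the second line (β-line) is the jump from n = 3 to n = 1:
E_3 = -13.6057 × 3² / 3² = -13.605700 eV
E_1 = -13.6057 × 3² / 1² = -122.451300 eV
ΔE = E_3 - E_1 = 108.845600 eV

λ = hc/E = 1239.84 eV·nm / 108.845600 eV
λ = 11.3908 nm

This is the β-line of the Lyman series in Li²⁺.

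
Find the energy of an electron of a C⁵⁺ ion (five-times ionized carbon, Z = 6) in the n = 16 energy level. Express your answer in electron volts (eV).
-1.913 eV

The energy levels of a hydrogen-like atom are given by:
E_n = -13.6057 Z² / n² eV  (with Z = 6 for C⁵⁺)

For n = 16:
E_16 = -13.6057 × 6² / 16²
E_16 = -13.6057 × 36 / 256
E_16 = -1.913 eV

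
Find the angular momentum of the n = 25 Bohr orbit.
2.64e-33 J·s (or 25ℏ)

In the Bohr model, angular momentum is quantized:
L = nℏ

where ℏ = h/(2π) = 1.0546e-34 J·s

For n = 25:
L = 25 × 1.0546e-34 J·s
L = 2.64e-33 J·s

This can also be written as L = 25ℏ.
The angular momentum is an integer multiple of the reduced Planck constant.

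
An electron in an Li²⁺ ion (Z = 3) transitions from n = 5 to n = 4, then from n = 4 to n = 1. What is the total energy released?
117.5532 eV

The energy levels of Li²⁺ are E_n = -13.6057 × 3² / n² eV.

First transition (5 → 4):
ΔE₁ = |E_4 - E_5|
ΔE₁ = |-7.6532062500 - (-4.8980520000)| = 2.7551543 eV

Second transition (4 → 1):
ΔE₂ = |E_1 - E_4|
ΔE₂ = |-122.4513000000 - (-7.6532062500)| = 114.7980938 eV

Total energy released:
E_total = ΔE₁ + ΔE₂ = 2.7551543 + 114.7980938 = 117.5532 eV

Note: This equals the direct transition 5 → 1: 117.5532 eV ✓
Energy is conserved regardless of the path taken.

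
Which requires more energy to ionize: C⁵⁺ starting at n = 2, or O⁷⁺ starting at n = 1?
O⁷⁺ at n = 1 (E = -870.76 eV)

Using E_n = -13.6057 Z² / n² eV:

C⁵⁺ (Z = 6) at n = 2:
E = -13.6057 × 6² / 2² = -13.6057 × 36 / 4 = -122.45130 eV

O⁷⁺ (Z = 8) at n = 1:
E = -13.6057 × 8² / 1² = -13.6057 × 64 / 1 = -870.76480 eV

Since -870.76480 eV < -122.45130 eV,
O⁷⁺ at n = 1 is more tightly bound (requires more energy to ionize).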